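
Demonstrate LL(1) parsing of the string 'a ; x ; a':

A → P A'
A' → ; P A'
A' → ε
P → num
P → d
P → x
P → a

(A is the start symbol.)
LL(1) parsing maintains a stack (initially the start symbol over $) and the input. At each step: if the stack top is a terminal, match it against the current input token; if it is a non-terminal N, replace it with the RHS of M[N, lookahead] (the unique production whose predict set contains the lookahead).

Stack is shown with the top on the left.

Stack     Input        Action
-----------------------------
A $       a ; x ; a $  output A → P A'
P A' $    a ; x ; a $  output P → a
a A' $    a ; x ; a $  match 'a'
A' $      ; x ; a $    output A' → ; P A'
; P A' $  ; x ; a $    match ';'
P A' $    x ; a $      output P → x
x A' $    x ; a $      match 'x'
A' $      ; a $        output A' → ; P A'
; P A' $  ; a $        match ';'
P A' $    a $          output P → a
a A' $    a $          match 'a'
A' $      $            output A' → ε
$         $            accept

The string is accepted.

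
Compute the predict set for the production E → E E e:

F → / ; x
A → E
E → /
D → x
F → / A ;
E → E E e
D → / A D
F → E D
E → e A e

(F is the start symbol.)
{ '/', 'e' }

PREDICT(E → E E e) = (FIRST(RHS) \ {ε}) ∪ (FOLLOW(E) if ε ∈ FIRST(RHS), i.e. RHS ⇒* ε)
FIRST(E) = { '/', 'e' }
FIRST(E E e) = { '/', 'e' }
ε ∉ FIRST(E E e), so FOLLOW(E) is not added.
PREDICT(E → E E e) = { '/', 'e' }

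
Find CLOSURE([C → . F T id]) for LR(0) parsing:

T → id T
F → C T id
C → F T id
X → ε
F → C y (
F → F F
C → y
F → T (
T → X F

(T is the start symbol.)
{ [C → . F T id], [C → . y], [F → . C T id], [F → . C y (], [F → . F F], [F → . T (], [T → . X F], [T → . id T], [X → .] }

Start with: [C → . F T id]
  [C → . F T id] has the dot before F: add [F → . C T id], [F → . C y (], [F → . F F], [F → . T (]
  [F → . C T id] has the dot before C: add [C → . y]
  [F → . T (] has the dot before T: add [T → . id T], [T → . X F]
  [T → . X F] has the dot before X: add [X → .]
No further items can be added.

CLOSURE = { [C → . F T id], [C → . y], [F → . C T id], [F → . C y (], [F → . F F], [F → . T (], [T → . X F], [T → . id T], [X → .] }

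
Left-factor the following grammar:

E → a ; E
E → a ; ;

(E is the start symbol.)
E → a ; E'
E' → E
E' → ;

Left-factoring transforms A → αβ₁ | αβ₂ into A → αA' and A' → β₁ | β₂
(α is the longest common prefix among the alternatives). Repeat until
no nonterminal has two alternatives with a common prefix.

Round 1: E has alternatives sharing prefix 'a ;'. Introduce E': E → a ; E'
  Add: E' → E
  Add: E' → ;

No remaining common prefixes — done.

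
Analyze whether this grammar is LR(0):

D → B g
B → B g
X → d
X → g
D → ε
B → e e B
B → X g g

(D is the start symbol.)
A grammar is LR(0) if no state in the canonical LR(0) collection has:
  - both a shift item (dot before a terminal) and a complete item (shift-reduce conflict), or
  - two or more complete items (reduce-reduce conflict; the accept item [D' → D .] counts as a complete item here).

Augment with D' → D and build the canonical LR(0) collection (I0 = CLOSURE({[D' → . D]}), then GOTO on every symbol after a dot until no new states appear). It has 13 states:
  I0: { [B → . B g], [B → . X g g], [B → . e e B], [D → . B g], [D → .], [D' → . D], [X → . d], [X → . g] }  — shift, reduce
  I1: { [B → B . g], [D → B . g] }  — shift
  I2: { [D' → D .] }  — accept
  I3: { [B → X . g g] }  — shift
  I4: { [X → d .] }  — reduce
  I5: { [B → e . e B] }  — shift
  I6: { [X → g .] }  — reduce
  I7: { [B → . B g], [B → . X g g], [B → . e e B], [B → e e . B], [X → . d], [X → . g] }  — shift
  I8: { [B → B . g], [B → e e B .] }  — shift, reduce
  I9: { [B → B g .] }  — reduce
  I10: { [B → X g . g] }  — shift
  I11: { [B → X g g .] }  — reduce
  I12: { [B → B g .], [D → B g .] }  — 2 reduces

Conflict in state I0:
  Shift-reduce conflict between [D → .] and [B → . e e B]
So the grammar is NOT LR(0).

Answer: No. Shift-reduce conflict between [D → .] and [B → . e e B]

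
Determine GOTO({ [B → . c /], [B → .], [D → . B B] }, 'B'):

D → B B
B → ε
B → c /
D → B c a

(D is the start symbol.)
{ [B → . c /], [B → .], [D → B . B] }

GOTO(I, 'B') = CLOSURE({ [A → αX.β] : [A → α.Xβ] ∈ I, X = 'B' })

Items with dot before 'B', with the dot advanced:
  [D → . B B] → [D → B . B]
Closure of the advanced items:
  [D → B . B] has the dot before B: add [B → .], [B → . c /]

GOTO = { [B → . c /], [B → .], [D → B . B] }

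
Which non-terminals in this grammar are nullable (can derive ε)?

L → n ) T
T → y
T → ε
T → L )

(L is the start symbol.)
A non-terminal is nullable if it can derive ε (the empty string): either it has an ε-production, or it has a production whose right-hand side consists entirely of nullable non-terminals.

ε-productions: T → ε
So T is immediately nullable.
No further non-terminal can be added: every production for the remaining non-terminals contains a terminal or a non-nullable non-terminal.
Nullable = { 'T' }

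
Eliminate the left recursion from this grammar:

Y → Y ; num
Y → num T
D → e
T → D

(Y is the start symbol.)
Y → num T Y'
Y' → ; num Y'
Y' → ε
D → e
T → D

Y is directly left-recursive. The standard transformation for
  A → A α₁ | ... | A α_m | β₁ | ... | β_n
is
  A  → β₁ A' | ... | β_n A'
  A' → α₁ A' | ... | α_m A' | ε

Y → num T becomes Y → num T Y'
Y → Y ; num becomes Y' → ; num Y'
Add Y' → ε

Productions for other non-terminals are unchanged:
  D → e
  T → D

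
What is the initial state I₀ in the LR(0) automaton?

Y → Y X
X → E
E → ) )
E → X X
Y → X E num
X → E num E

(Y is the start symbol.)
First, augment the grammar with Y' → Y
I₀ = CLOSURE({ [Y' → . Y] }):
  [Y' → . Y] has the dot before Y: add [Y → . Y X], [Y → . X E num]
  [Y → . X E num] has the dot before X: add [X → . E], [X → . E num E]
  [X → . E] has the dot before E: add [E → . ) )], [E → . X X]
No further items can be added.

I₀ = { [E → . ) )], [E → . X X], [X → . E num E], [X → . E], [Y → . X E num], [Y → . Y X], [Y' → . Y] }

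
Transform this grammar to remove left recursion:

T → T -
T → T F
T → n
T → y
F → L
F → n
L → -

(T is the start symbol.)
T → n T'
T → y T'
T' → - T'
T' → F T'
T' → ε
F → L
F → n
L → -

T is directly left-recursive. The standard transformation for
  A → A α₁ | ... | A α_m | β₁ | ... | β_n
is
  A  → β₁ A' | ... | β_n A'
  A' → α₁ A' | ... | α_m A' | ε

T → n becomes T → n T'
T → y becomes T → y T'
T → T - becomes T' → - T'
T → T F becomes T' → F T'
Add T' → ε

Productions for other non-terminals are unchanged:
  F → L
  F → n
  L → -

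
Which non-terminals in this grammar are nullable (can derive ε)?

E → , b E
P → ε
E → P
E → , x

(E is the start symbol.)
ε-productions: P → ε
So P is immediately nullable.
E → P: every symbol on the right is nullable, so E is nullable too.
Every non-terminal is now nullable.
Nullable = { 'E', 'P' }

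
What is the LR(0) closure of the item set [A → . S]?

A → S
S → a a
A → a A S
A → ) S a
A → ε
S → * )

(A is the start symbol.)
To compute CLOSURE, for each item [A → α.Bβ] where B is a non-terminal, add [B → .γ] for all productions B → γ; repeat for the newly added items until nothing changes.

Start with: [A → . S]
  [A → . S] has the dot before S: add [S → . a a], [S → . * )]
No further items can be added.

CLOSURE = { [A → . S], [S → . * )], [S → . a a] }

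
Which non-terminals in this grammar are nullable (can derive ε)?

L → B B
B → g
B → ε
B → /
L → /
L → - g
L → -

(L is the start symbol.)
ε-productions: B → ε
So B is immediately nullable.
L → B B: every symbol on the right is nullable, so L is nullable too.
Every non-terminal is now nullable.
Nullable = { 'B', 'L' }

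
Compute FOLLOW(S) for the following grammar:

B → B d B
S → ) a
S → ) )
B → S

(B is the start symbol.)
To compute FOLLOW(S), find every occurrence of S on a right-hand side N → α S β: add FIRST(β) \ {ε}, and if β is empty or nullable also add FOLLOW(N). Iterate to a fixed point.

In B → S: S is at the end, add FOLLOW(B)

The FOLLOW sets referred to above (computed the same way, to a fixed point):
  FOLLOW(B) = { $, 'd' }

Taking the union: FOLLOW(S) = { $, 'd' }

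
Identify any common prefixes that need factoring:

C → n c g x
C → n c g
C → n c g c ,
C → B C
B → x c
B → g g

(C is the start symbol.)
Yes, C has productions with common prefix 'n c g'

Left-factoring is needed when two productions for the same non-terminal
share a common prefix on the right-hand side.

Productions for C:
  C → n c g x
  C → n c g
  C → n c g c ,
  C → B C
Productions for B:
  B → x c
  B → g g

Found common prefix 'n c g' in productions for C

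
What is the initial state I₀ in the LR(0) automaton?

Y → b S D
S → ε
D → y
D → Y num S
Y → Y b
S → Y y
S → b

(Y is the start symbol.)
First, augment the grammar with Y' → Y
I₀ = CLOSURE({ [Y' → . Y] }):
  [Y' → . Y] has the dot before Y: add [Y → . b S D], [Y → . Y b]
No further items can be added.

I₀ = { [Y → . Y b], [Y → . b S D], [Y' → . Y] }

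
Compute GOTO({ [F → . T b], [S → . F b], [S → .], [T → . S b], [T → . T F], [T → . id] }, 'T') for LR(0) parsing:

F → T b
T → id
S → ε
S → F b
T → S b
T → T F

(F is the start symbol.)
{ [F → . T b], [F → T . b], [S → . F b], [S → .], [T → . S b], [T → . T F], [T → . id], [T → T . F] }

GOTO(I, 'T') = CLOSURE({ [A → αX.β] : [A → α.Xβ] ∈ I, X = 'T' })

Items with dot before 'T', with the dot advanced:
  [F → . T b] → [F → T . b]
  [T → . T F] → [T → T . F]
Closure of the advanced items:
  [T → T . F] has the dot before F: add [F → . T b]
  [F → . T b] has the dot before T: add [T → . id], [T → . S b], [T → . T F]
  [T → . S b] has the dot before S: add [S → .], [S → . F b]

GOTO = { [F → . T b], [F → T . b], [S → . F b], [S → .], [T → . S b], [T → . T F], [T → . id], [T → T . F] }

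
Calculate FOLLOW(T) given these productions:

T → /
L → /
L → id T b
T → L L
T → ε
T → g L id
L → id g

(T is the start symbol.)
T is the start symbol, so $ ∈ FOLLOW(T).
In L → id T b: T is followed by b, add FIRST(b) \ {ε} = { 'b' }

Taking the union: FOLLOW(T) = { $, 'b' }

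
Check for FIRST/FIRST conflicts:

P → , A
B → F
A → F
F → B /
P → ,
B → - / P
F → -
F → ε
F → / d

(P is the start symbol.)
FIRST sets of the non-terminals at (or reachable through a nullable prefix from) the front of some alternative:
  FIRST(F) = { '-', '/', ε }
  FIRST(B) = { '-', '/', ε }

Productions for P:
  P → , A: FIRST = { ',' }
  P → ,: FIRST = { ',' }
Productions for B:
  B → F: FIRST = { '-', '/', ε }
  B → - / P: FIRST = { '-' }
Productions for F:
  F → B /: FIRST = { '-', '/' }
  F → -: FIRST = { '-' }
  F → ε: FIRST = { ε }
  F → / d: FIRST = { '/' }
A has only one production, so no FIRST/FIRST conflict is possible there.

Conflict for P: P → , A and P → ,
  Overlap: { ',' }
Conflict for B: B → F and B → - / P
  Overlap: { '-' }
Conflict for F: F → B / and F → -
  Overlap: { '-' }
Conflict for F: F → B / and F → / d
  Overlap: { '/' }

Answer: Yes. P → ',' A / P → ',' on { ',' }; B → F / B → '-' '/' P on { '-' }; F → B '/' / F → '-' on { '-' }; F → B '/' / F → '/' d on { '/' }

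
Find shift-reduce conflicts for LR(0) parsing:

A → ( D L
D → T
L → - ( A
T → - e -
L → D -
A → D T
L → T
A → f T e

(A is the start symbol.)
A shift-reduce conflict occurs when an LR(0) state has both:
  - a complete (reduce) item [A → α .] (dot at the end), and
  - a shift item [B → β . c γ] (dot before a terminal).

Augment with A' → A and build the canonical LR(0) collection (I0 = CLOSURE({[A' → . A]}), then GOTO on every symbol after a dot until no new states appear). It has 20 states:
  I0: { [A → . ( D L], [A → . D T], [A → . f T e], [A' → . A], [D → . T], [T → . - e -] }  — shift
  I1: { [A → ( . D L], [D → . T], [T → . - e -] }  — shift
  I2: { [T → - . e -] }  — shift
  I3: { [A' → A .] }  — accept
  I4: { [A → D . T], [T → . - e -] }  — shift
  I5: { [D → T .] }  — reduce
  I6: { [A → f . T e], [T → . - e -] }  — shift
  I7: { [A → f T . e] }  — shift
  I8: { [A → f T e .] }  — reduce
  I9: { [A → D T .] }  — reduce
  I10: { [T → - e . -] }  — shift
  I11: { [T → - e - .] }  — reduce
  I12: { [A → ( D . L], [D → . T], [L → . - ( A], [L → . D -], [L → . T], [T → . - e -] }  — shift
  I13: { [L → - . ( A], [T → - . e -] }  — shift
  I14: { [L → D . -] }  — shift
  I15: { [A → ( D L .] }  — reduce
  I16: { [D → T .], [L → T .] }  — 2 reduces
  I17: { [L → D - .] }  — reduce
  I18: { [A → . ( D L], [A → . D T], [A → . f T e], [D → . T], [L → - ( . A], [T → . - e -] }  — shift
  I19: { [L → - ( A .] }  — reduce

No state contains both a complete item and a shift item.

Answer: No shift-reduce conflicts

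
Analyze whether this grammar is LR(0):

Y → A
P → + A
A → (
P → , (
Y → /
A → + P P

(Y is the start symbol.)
A grammar is LR(0) if no state in the canonical LR(0) collection has:
  - both a shift item (dot before a terminal) and a complete item (shift-reduce conflict), or
  - two or more complete items (reduce-reduce conflict; the accept item [Y' → Y .] counts as a complete item here).

Augment with Y' → Y and build the canonical LR(0) collection (I0 = CLOSURE({[Y' → . Y]}), then GOTO on every symbol after a dot until no new states appear). It has 12 states:
  I0: { [A → . (], [A → . + P P], [Y → . /], [Y → . A], [Y' → . Y] }  — shift
  I1: { [A → ( .] }  — reduce
  I2: { [A → + . P P], [P → . + A], [P → . , (] }  — shift
  I3: { [Y → / .] }  — reduce
  I4: { [Y → A .] }  — reduce
  I5: { [Y' → Y .] }  — accept
  I6: { [A → . (], [A → . + P P], [P → + . A] }  — shift
  I7: { [P → , . (] }  — shift
  I8: { [A → + P . P], [P → . + A], [P → . , (] }  — shift
  I9: { [A → + P P .] }  — reduce
  I10: { [P → , ( .] }  — reduce
  I11: { [P → + A .] }  — reduce

Every state is either a pure shift/goto state or contains exactly one complete item and nothing to shift — no conflicts. The grammar is LR(0).

Answer: Yes, the grammar is LR(0)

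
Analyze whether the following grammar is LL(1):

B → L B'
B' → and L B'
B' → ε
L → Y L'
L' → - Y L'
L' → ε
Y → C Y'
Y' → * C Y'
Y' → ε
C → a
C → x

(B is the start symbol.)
Relevant sets:
  FOLLOW(B') = { $ }
  FOLLOW(L') = { $, 'and' }
  FOLLOW(Y') = { $, '-', 'and' }

For B':
  PREDICT(B' → and L B') = { 'and' }
  PREDICT(B' → ε) = { $ }
For L':
  PREDICT(L' → '-' Y L') = { '-' }
  PREDICT(L' → ε) = { $, 'and' }
For Y':
  PREDICT(Y' → '*' C Y') = { '*' }
  PREDICT(Y' → ε) = { $, '-', 'and' }
For C:
  PREDICT(C → a) = { 'a' }
  PREDICT(C → x) = { 'x' }
B, L, Y have a single production, so nothing to check there.

All predict sets are disjoint. The grammar IS LL(1).

Answer: Yes, the grammar is LL(1).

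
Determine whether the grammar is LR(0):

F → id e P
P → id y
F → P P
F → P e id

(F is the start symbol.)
A grammar is LR(0) if no state in the canonical LR(0) collection has:
  - both a shift item (dot before a terminal) and a complete item (shift-reduce conflict), or
  - two or more complete items (reduce-reduce conflict; the accept item [F' → F .] counts as a complete item here).

Augment with F' → F and build the canonical LR(0) collection (I0 = CLOSURE({[F' → . F]}), then GOTO on every symbol after a dot until no new states appear). It has 11 states:
  I0: { [F → . P P], [F → . P e id], [F → . id e P], [F' → . F], [P → . id y] }  — shift
  I1: { [F' → F .] }  — accept
  I2: { [F → P . P], [F → P . e id], [P → . id y] }  — shift
  I3: { [F → id . e P], [P → id . y] }  — shift
  I4: { [F → id e . P], [P → . id y] }  — shift
  I5: { [P → id y .] }  — reduce
  I6: { [F → id e P .] }  — reduce
  I7: { [P → id . y] }  — shift
  I8: { [F → P P .] }  — reduce
  I9: { [F → P e . id] }  — shift
  I10: { [F → P e id .] }  — reduce

Every state is either a pure shift/goto state or contains exactly one complete item and nothing to shift — no conflicts. The grammar is LR(0).

Answer: Yes, the grammar is LR(0)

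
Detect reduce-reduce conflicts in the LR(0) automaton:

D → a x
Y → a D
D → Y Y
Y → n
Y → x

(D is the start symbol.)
A reduce-reduce conflict occurs when an LR(0) state has two complete items [A → α .] and [B → β .] — both call for a reduction, and with no lookahead the parser cannot choose between them.

Augment with D' → D and build the canonical LR(0) collection (I0 = CLOSURE({[D' → . D]}), then GOTO on every symbol after a dot until no new states appear). It has 10 states:
  I0: { [D → . Y Y], [D → . a x], [D' → . D], [Y → . a D], [Y → . n], [Y → . x] }  — shift
  I1: { [D' → D .] }  — accept
  I2: { [D → Y . Y], [Y → . a D], [Y → . n], [Y → . x] }  — shift
  I3: { [D → . Y Y], [D → . a x], [D → a . x], [Y → . a D], [Y → . n], [Y → . x], [Y → a . D] }  — shift
  I4: { [Y → n .] }  — reduce
  I5: { [Y → x .] }  — reduce
  I6: { [Y → a D .] }  — reduce
  I7: { [D → a x .], [Y → x .] }  — 2 reduces
  I8: { [D → Y Y .] }  — reduce
  I9: { [D → . Y Y], [D → . a x], [Y → . a D], [Y → . n], [Y → . x], [Y → a . D] }  — shift

I7 contains complete items [D → a x .], [Y → x .] — reduce-reduce conflict.

Answer: Yes — I7: [D → a x .] vs [Y → x .]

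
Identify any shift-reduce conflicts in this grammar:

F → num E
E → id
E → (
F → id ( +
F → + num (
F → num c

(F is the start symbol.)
Augment with F' → F and build the canonical LR(0) collection (I0 = CLOSURE({[F' → . F]}), then GOTO on every symbol after a dot until no new states appear). It has 13 states:
  I0: { [F → . + num (], [F → . id ( +], [F → . num E], [F → . num c], [F' → . F] }  — shift
  I1: { [F → + . num (] }  — shift
  I2: { [F' → F .] }  — accept
  I3: { [F → id . ( +] }  — shift
  I4: { [E → . (], [E → . id], [F → num . E], [F → num . c] }  — shift
  I5: { [E → ( .] }  — reduce
  I6: { [F → num E .] }  — reduce
  I7: { [F → num c .] }  — reduce
  I8: { [E → id .] }  — reduce
  I9: { [F → id ( . +] }  — shift
  I10: { [F → id ( + .] }  — reduce
  I11: { [F → + num . (] }  — shift
  I12: { [F → + num ( .] }  — reduce

No state contains both a complete item and a shift item.

Answer: No shift-reduce conflicts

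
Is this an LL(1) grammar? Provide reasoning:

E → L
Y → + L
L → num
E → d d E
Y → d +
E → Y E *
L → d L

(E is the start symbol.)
A grammar is LL(1) if for each non-terminal N with multiple productions, the predict sets of those productions are pairwise disjoint, where PREDICT(N → α) = (FIRST(α) \ {ε}) ∪ (FOLLOW(N) if α ⇒* ε).

Relevant sets:
  FIRST(L) = { 'd', 'num' }
  FIRST(Y) = { '+', 'd' }

For E:
  PREDICT(E → L) = { 'd', 'num' }
  PREDICT(E → d d E) = { 'd' }
  PREDICT(E → Y E '*') = { '+', 'd' }
For Y:
  PREDICT(Y → '+' L) = { '+' }
  PREDICT(Y → d '+') = { 'd' }
For L:
  PREDICT(L → num) = { 'num' }
  PREDICT(L → d L) = { 'd' }

Conflict found: Predict set conflict for E: { 'd' }
The grammar is NOT LL(1).

Answer: No. Predict set conflict for E: { 'd' }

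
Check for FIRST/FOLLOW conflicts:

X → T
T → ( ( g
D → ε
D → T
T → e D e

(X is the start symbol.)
Nullable non-terminals: D.
FIRST sets used below: FIRST(T) = { '(', 'e' }

D: nullable alternative(s) D → ε; FOLLOW(D) = { 'e' }
  D → ε: FIRST \ {ε} = { } — this is the only nullable alternative, skip
  D → T: FIRST \ {ε} = { '(', 'e' } — overlaps FOLLOW(D) on { 'e' }: CONFLICT

T, X have no nullable alternative, so no FIRST/FOLLOW check is needed there.

So the grammar has 1 FIRST/FOLLOW conflict (marked CONFLICT above).

Answer: Yes. D → T with FOLLOW(D) on { 'e' }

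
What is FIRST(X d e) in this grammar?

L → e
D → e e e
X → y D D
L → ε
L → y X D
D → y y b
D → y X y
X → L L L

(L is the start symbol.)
FIRST sets of the non-terminals involved (from the grammar, by fixed-point iteration):
  FIRST(X) = { 'e', 'y', ε }

To compute FIRST(X d e), process the symbols left to right:
Symbol X is a non-terminal. Add FIRST(X) \ {ε} = { 'e', 'y' }
X is nullable (ε ∈ FIRST(X)), continue to the next symbol.
Symbol d is a terminal. Add 'd' and stop.
FIRST(X d e) = { 'd', 'e', 'y' }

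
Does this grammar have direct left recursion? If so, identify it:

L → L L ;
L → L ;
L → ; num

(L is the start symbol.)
Yes, L is left-recursive

L → L L ;: LEFT RECURSIVE (starts with L)
L → L ;: LEFT RECURSIVE (starts with L)
L → ; num: starts with ';'

The grammar has direct left recursion on: L.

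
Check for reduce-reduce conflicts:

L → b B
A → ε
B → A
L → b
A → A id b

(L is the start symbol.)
A reduce-reduce conflict occurs when an LR(0) state has two complete items [A → α .] and [B → β .] — both call for a reduction, and with no lookahead the parser cannot choose between them.

Augment with L' → L and build the canonical LR(0) collection (I0 = CLOSURE({[L' → . L]}), then GOTO on every symbol after a dot until no new states appear). It has 7 states:
  I0: { [L → . b B], [L → . b], [L' → . L] }  — shift
  I1: { [L' → L .] }  — accept
  I2: { [A → . A id b], [A → .], [B → . A], [L → b . B], [L → b .] }  — 2 reduces
  I3: { [A → A . id b], [B → A .] }  — shift, reduce
  I4: { [L → b B .] }  — reduce
  I5: { [A → A id . b] }  — shift
  I6: { [A → A id b .] }  — reduce

I2 contains complete items [A → .], [L → b .] — reduce-reduce conflict.

Answer: Yes — I2: [A → .] vs [L → b .]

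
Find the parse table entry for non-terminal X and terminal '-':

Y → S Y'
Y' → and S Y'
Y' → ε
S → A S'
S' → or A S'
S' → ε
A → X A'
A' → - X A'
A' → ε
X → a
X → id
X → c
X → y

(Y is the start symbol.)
To find M[X, '-'], we find productions for X where '-' is in the predict set (PREDICT(N → α) = (FIRST(α) \ {ε}) ∪ (FOLLOW(N) if α ⇒* ε)).

X → a: PREDICT = { 'a' }
X → id: PREDICT = { 'id' }
X → c: PREDICT = { 'c' }
X → y: PREDICT = { 'y' }

M[X, '-'] is empty (no production applies)

Answer: Empty (error entry)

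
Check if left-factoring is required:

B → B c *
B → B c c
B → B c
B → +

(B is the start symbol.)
Left-factoring is needed when two productions for the same non-terminal
share a common prefix on the right-hand side.

Productions for B:
  B → B c *
  B → B c c
  B → B c
  B → +

Found common prefix 'B c' in productions for B

Answer: Yes, B has productions with common prefix 'B c'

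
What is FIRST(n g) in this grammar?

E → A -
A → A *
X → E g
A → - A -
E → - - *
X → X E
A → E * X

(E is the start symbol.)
To compute FIRST(n g), process the symbols left to right:
Symbol n is a terminal. Add 'n' and stop.
FIRST(n g) = { 'n' }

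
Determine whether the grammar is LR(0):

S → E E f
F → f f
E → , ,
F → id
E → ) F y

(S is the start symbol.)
Yes, the grammar is LR(0)

A grammar is LR(0) if no state in the canonical LR(0) collection has:
  - both a shift item (dot before a terminal) and a complete item (shift-reduce conflict), or
  - two or more complete items (reduce-reduce conflict; the accept item [S' → S .] counts as a complete item here).

Augment with S' → S and build the canonical LR(0) collection (I0 = CLOSURE({[S' → . S]}), then GOTO on every symbol after a dot until no new states appear). It has 13 states:
  I0: { [E → . ) F y], [E → . , ,], [S → . E E f], [S' → . S] }  — shift
  I1: { [E → ) . F y], [F → . f f], [F → . id] }  — shift
  I2: { [E → , . ,] }  — shift
  I3: { [E → . ) F y], [E → . , ,], [S → E . E f] }  — shift
  I4: { [S' → S .] }  — accept
  I5: { [S → E E . f] }  — shift
  I6: { [S → E E f .] }  — reduce
  I7: { [E → , , .] }  — reduce
  I8: { [E → ) F . y] }  — shift
  I9: { [F → f . f] }  — shift
  I10: { [F → id .] }  — reduce
  I11: { [F → f f .] }  — reduce
  I12: { [E → ) F y .] }  — reduce

Every state is either a pure shift/goto state or contains exactly one complete item and nothing to shift — no conflicts. The grammar is LR(0).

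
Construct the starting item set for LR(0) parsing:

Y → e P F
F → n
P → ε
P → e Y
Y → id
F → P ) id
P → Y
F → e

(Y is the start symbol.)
{ [Y → . e P F], [Y → . id], [Y' → . Y] }

First, augment the grammar with Y' → Y
I₀ = CLOSURE({ [Y' → . Y] }):
  [Y' → . Y] has the dot before Y: add [Y → . e P F], [Y → . id]
No further items can be added.

I₀ = { [Y → . e P F], [Y → . id], [Y' → . Y] }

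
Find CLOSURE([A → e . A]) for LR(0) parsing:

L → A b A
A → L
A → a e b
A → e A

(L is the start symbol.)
To compute CLOSURE, for each item [A → α.Bβ] where B is a non-terminal, add [B → .γ] for all productions B → γ; repeat for the newly added items until nothing changes.

Start with: [A → e . A]
  [A → e . A] has the dot before A: add [A → . L], [A → . a e b], [A → . e A]
  [A → . L] has the dot before L: add [L → . A b A]
No further items can be added.

CLOSURE = { [A → . L], [A → . a e b], [A → . e A], [A → e . A], [L → . A b A] }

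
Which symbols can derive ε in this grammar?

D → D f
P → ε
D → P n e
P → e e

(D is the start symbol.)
{ 'P' }

ε-productions: P → ε
So P is immediately nullable.
No further non-terminal can be added: every production for the remaining non-terminals contains a terminal or a non-nullable non-terminal.
Nullable = { 'P' }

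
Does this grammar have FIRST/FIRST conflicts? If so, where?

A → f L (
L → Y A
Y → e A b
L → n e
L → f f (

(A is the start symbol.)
FIRST sets of the non-terminals at (or reachable through a nullable prefix from) the front of some alternative:
  FIRST(Y) = { 'e' }

Productions for L:
  L → Y A: FIRST = { 'e' }
  L → n e: FIRST = { 'n' }
  L → f f (: FIRST = { 'f' }
A, Y have only one production, so no FIRST/FIRST conflict is possible there.

All alternatives of each non-terminal have pairwise disjoint FIRST sets.

Answer: No FIRST/FIRST conflicts.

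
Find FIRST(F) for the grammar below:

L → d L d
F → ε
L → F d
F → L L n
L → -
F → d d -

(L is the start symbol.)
{ '-', 'd', ε }

To compute FIRST(F), examine every production with F on the left-hand side, reading each right-hand side left to right until a non-nullable symbol is reached.

FIRST sets of the other non-terminals involved (by the same procedure, iterated to a fixed point):
  FIRST(L) = { '-', 'd' }

From F → ε:
  - ε-production, so ε ∈ FIRST(F)
From F → L L n:
  - L is a non-terminal: add FIRST(L) \ {ε} = { '-', 'd' }
    L is not nullable, so stop
From F → d d -:
  - d is a terminal: add 'd' and stop

Collecting: FIRST(F) = { '-', 'd', ε }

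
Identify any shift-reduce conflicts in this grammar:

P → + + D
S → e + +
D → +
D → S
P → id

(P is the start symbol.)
A shift-reduce conflict occurs when an LR(0) state has both:
  - a complete (reduce) item [A → α .] (dot at the end), and
  - a shift item [B → β . c γ] (dot before a terminal).

Augment with P' → P and build the canonical LR(0) collection (I0 = CLOSURE({[P' → . P]}), then GOTO on every symbol after a dot until no new states appear). It has 11 states:
  I0: { [P → . + + D], [P → . id], [P' → . P] }  — shift
  I1: { [P → + . + D] }  — shift
  I2: { [P' → P .] }  — accept
  I3: { [P → id .] }  — reduce
  I4: { [D → . +], [D → . S], [P → + + . D], [S → . e + +] }  — shift
  I5: { [D → + .] }  — reduce
  I6: { [P → + + D .] }  — reduce
  I7: { [D → S .] }  — reduce
  I8: { [S → e . + +] }  — shift
  I9: { [S → e + . +] }  — shift
  I10: { [S → e + + .] }  — reduce

No state contains both a complete item and a shift item.

Answer: No shift-reduce conflicts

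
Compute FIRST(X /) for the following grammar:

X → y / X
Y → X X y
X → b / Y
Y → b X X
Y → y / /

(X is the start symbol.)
FIRST sets of the non-terminals involved (from the grammar, by fixed-point iteration):
  FIRST(X) = { 'b', 'y' }

To compute FIRST(X /), process the symbols left to right:
Symbol X is a non-terminal. Add FIRST(X) \ {ε} = { 'b', 'y' }
X is not nullable (ε ∉ FIRST(X)), so stop here.
FIRST(X /) = { 'b', 'y' }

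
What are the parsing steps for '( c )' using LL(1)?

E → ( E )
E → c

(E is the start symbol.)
Stack is shown with the top on the left.

Stack    Input    Action
------------------------
E $      ( c ) $  output E → ( E )
( E ) $  ( c ) $  match '('
E ) $    c ) $    output E → c
c ) $    c ) $    match 'c'
) $      ) $      match ')'
$        $        accept

The string is accepted.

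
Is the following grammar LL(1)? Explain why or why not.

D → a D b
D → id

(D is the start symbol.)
Yes, the grammar is LL(1).

A grammar is LL(1) if for each non-terminal N with multiple productions, the predict sets of those productions are pairwise disjoint, where PREDICT(N → α) = (FIRST(α) \ {ε}) ∪ (FOLLOW(N) if α ⇒* ε).

For D:
  PREDICT(D → a D b) = { 'a' }
  PREDICT(D → id) = { 'id' }

All predict sets are disjoint. The grammar IS LL(1).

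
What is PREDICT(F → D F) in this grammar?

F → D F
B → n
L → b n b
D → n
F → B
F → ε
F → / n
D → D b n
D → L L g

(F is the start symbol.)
{ 'b', 'n' }

PREDICT(F → D F) = (FIRST(RHS) \ {ε}) ∪ (FOLLOW(F) if ε ∈ FIRST(RHS), i.e. RHS ⇒* ε)
FIRST(D) = { 'b', 'n' }
FIRST(D F) = { 'b', 'n' }
ε ∉ FIRST(D F), so FOLLOW(F) is not added.
PREDICT(F → D F) = { 'b', 'n' }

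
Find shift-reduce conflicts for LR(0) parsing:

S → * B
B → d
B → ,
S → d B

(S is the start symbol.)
No shift-reduce conflicts

Augment with S' → S and build the canonical LR(0) collection (I0 = CLOSURE({[S' → . S]}), then GOTO on every symbol after a dot until no new states appear). It has 8 states:
  I0: { [S → . * B], [S → . d B], [S' → . S] }  — shift
  I1: { [B → . ,], [B → . d], [S → * . B] }  — shift
  I2: { [S' → S .] }  — accept
  I3: { [B → . ,], [B → . d], [S → d . B] }  — shift
  I4: { [B → , .] }  — reduce
  I5: { [S → d B .] }  — reduce
  I6: { [B → d .] }  — reduce
  I7: { [S → * B .] }  — reduce

No state contains both a complete item and a shift item.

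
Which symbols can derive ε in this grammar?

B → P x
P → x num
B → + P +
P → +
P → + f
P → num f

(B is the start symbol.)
A non-terminal is nullable if it can derive ε (the empty string): either it has an ε-production, or it has a production whose right-hand side consists entirely of nullable non-terminals.

There are no ε-productions, so no non-terminal can derive ε.
No non-terminals are nullable.

Answer: None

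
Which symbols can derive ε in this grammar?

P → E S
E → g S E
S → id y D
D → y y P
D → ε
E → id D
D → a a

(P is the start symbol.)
{ 'D' }

A non-terminal is nullable if it can derive ε (the empty string): either it has an ε-production, or it has a production whose right-hand side consists entirely of nullable non-terminals.

ε-productions: D → ε
So D is immediately nullable.
No further non-terminal can be added: every production for the remaining non-terminals contains a terminal or a non-nullable non-terminal.
Nullable = { 'D' }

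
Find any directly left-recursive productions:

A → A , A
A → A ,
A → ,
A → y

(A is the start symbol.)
Yes, A is left-recursive

Direct left recursion occurs when N → N α for some non-terminal N (the right-hand side begins with the left-hand side itself).

A → A , A: LEFT RECURSIVE (starts with A)
A → A ,: LEFT RECURSIVE (starts with A)
A → ,: starts with ','
A → y: starts with y

The grammar has direct left recursion on: A.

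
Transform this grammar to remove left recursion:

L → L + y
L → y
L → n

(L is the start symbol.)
L is directly left-recursive. The standard transformation for
  A → A α₁ | ... | A α_m | β₁ | ... | β_n
is
  A  → β₁ A' | ... | β_n A'
  A' → α₁ A' | ... | α_m A' | ε

L → y becomes L → y L'
L → n becomes L → n L'
L → L + y becomes L' → + y L'
Add L' → ε

Resulting grammar:
L → y L'
L → n L'
L' → + y L'
L' → ε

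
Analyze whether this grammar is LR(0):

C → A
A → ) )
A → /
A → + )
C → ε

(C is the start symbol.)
No. Shift-reduce conflict between [C → .] and [A → . ) )]

Augment with C' → C and build the canonical LR(0) collection (I0 = CLOSURE({[C' → . C]}), then GOTO on every symbol after a dot until no new states appear). It has 8 states:
  I0: { [A → . ) )], [A → . + )], [A → . /], [C → . A], [C → .], [C' → . C] }  — shift, reduce
  I1: { [A → ) . )] }  — shift
  I2: { [A → + . )] }  — shift
  I3: { [A → / .] }  — reduce
  I4: { [C → A .] }  — reduce
  I5: { [C' → C .] }  — accept
  I6: { [A → + ) .] }  — reduce
  I7: { [A → ) ) .] }  — reduce

Conflict in state I0:
  Shift-reduce conflict between [C → .] and [A → . ) )]
So the grammar is NOT LR(0).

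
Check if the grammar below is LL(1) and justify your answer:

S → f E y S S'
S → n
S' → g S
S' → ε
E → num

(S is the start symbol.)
No. Predict set conflict for S': { 'g' }

A grammar is LL(1) if for each non-terminal N with multiple productions, the predict sets of those productions are pairwise disjoint, where PREDICT(N → α) = (FIRST(α) \ {ε}) ∪ (FOLLOW(N) if α ⇒* ε).

Relevant sets:
  FOLLOW(S') = { $, 'g' }

For S:
  PREDICT(S → f E y S S') = { 'f' }
  PREDICT(S → n) = { 'n' }
For S':
  PREDICT(S' → g S) = { 'g' }
  PREDICT(S' → ε) = { $, 'g' }
E has a single production, so nothing to check there.

Conflict found: Predict set conflict for S': { 'g' }
The grammar is NOT LL(1).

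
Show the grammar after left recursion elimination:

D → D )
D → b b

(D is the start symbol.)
D → b b D'
D' → ) D'
D' → ε

D is directly left-recursive. The standard transformation for
  A → A α₁ | ... | A α_m | β₁ | ... | β_n
is
  A  → β₁ A' | ... | β_n A'
  A' → α₁ A' | ... | α_m A' | ε

D → b b becomes D → b b D'
D → D ) becomes D' → ) D'
Add D' → ε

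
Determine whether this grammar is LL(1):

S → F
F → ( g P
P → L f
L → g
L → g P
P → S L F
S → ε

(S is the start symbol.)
A grammar is LL(1) if for each non-terminal N with multiple productions, the predict sets of those productions are pairwise disjoint, where PREDICT(N → α) = (FIRST(α) \ {ε}) ∪ (FOLLOW(N) if α ⇒* ε).

Relevant sets:
  FIRST(F) = { '(' }
  FIRST(L) = { 'g' }
  FIRST(S) = { '(', ε }
  FOLLOW(S) = { $, 'g' }

For S:
  PREDICT(S → F) = { '(' }
  PREDICT(S → ε) = { $, 'g' }
For P:
  PREDICT(P → L f) = { 'g' }
  PREDICT(P → S L F) = { '(', 'g' }
For L:
  PREDICT(L → g) = { 'g' }
  PREDICT(L → g P) = { 'g' }
F has a single production, so nothing to check there.

Conflict found: Predict set conflict for P: { 'g' }
The grammar is NOT LL(1).

Answer: No. Predict set conflict for P: { 'g' }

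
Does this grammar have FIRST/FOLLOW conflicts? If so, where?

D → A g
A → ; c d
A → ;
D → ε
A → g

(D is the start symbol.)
Nullable non-terminals: D.
FIRST sets used below: FIRST(A) = { ';', 'g' }

D: nullable alternative(s) D → ε; FOLLOW(D) = { $ }
  D → A g: FIRST \ {ε} = { ';', 'g' } — disjoint from FOLLOW(D)
  D → ε: FIRST \ {ε} = { } — this is the only nullable alternative, skip

A has no nullable alternative, so no FIRST/FOLLOW check is needed there.

No FIRST/FOLLOW conflicts found.

Answer: No FIRST/FOLLOW conflicts.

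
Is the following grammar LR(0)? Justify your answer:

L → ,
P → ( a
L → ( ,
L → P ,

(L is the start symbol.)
A grammar is LR(0) if no state in the canonical LR(0) collection has:
  - both a shift item (dot before a terminal) and a complete item (shift-reduce conflict), or
  - two or more complete items (reduce-reduce conflict; the accept item [L' → L .] counts as a complete item here).

Augment with L' → L and build the canonical LR(0) collection (I0 = CLOSURE({[L' → . L]}), then GOTO on every symbol after a dot until no new states appear). It has 8 states:
  I0: { [L → . ( ,], [L → . ,], [L → . P ,], [L' → . L], [P → . ( a] }  — shift
  I1: { [L → ( . ,], [P → ( . a] }  — shift
  I2: { [L → , .] }  — reduce
  I3: { [L' → L .] }  — accept
  I4: { [L → P . ,] }  — shift
  I5: { [L → P , .] }  — reduce
  I6: { [L → ( , .] }  — reduce
  I7: { [P → ( a .] }  — reduce

Every state is either a pure shift/goto state or contains exactly one complete item and nothing to shift — no conflicts. The grammar is LR(0).

Answer: Yes, the grammar is LR(0)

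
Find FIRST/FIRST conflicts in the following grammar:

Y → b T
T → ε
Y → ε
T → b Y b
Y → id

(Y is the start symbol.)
No FIRST/FIRST conflicts.

Productions for Y:
  Y → b T: FIRST = { 'b' }
  Y → ε: FIRST = { ε }
  Y → id: FIRST = { 'id' }
Productions for T:
  T → ε: FIRST = { ε }
  T → b Y b: FIRST = { 'b' }

All alternatives of each non-terminal have pairwise disjoint FIRST sets.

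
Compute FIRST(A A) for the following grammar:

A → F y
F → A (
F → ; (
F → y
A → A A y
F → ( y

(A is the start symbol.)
FIRST sets of the non-terminals involved (from the grammar, by fixed-point iteration):
  FIRST(A) = { '(', ';', 'y' }

To compute FIRST(A A), process the symbols left to right:
Symbol A is a non-terminal. Add FIRST(A) \ {ε} = { '(', ';', 'y' }
A is not nullable (ε ∉ FIRST(A)), so stop here.
FIRST(A A) = { '(', ';', 'y' }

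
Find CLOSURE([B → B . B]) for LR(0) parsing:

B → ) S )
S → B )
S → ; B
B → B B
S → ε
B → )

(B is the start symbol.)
Start with: [B → B . B]
  [B → B . B] has the dot before B: add [B → . ) S )], [B → . B B], [B → . )]
No further items can be added.

CLOSURE = { [B → . ) S )], [B → . )], [B → . B B], [B → B . B] }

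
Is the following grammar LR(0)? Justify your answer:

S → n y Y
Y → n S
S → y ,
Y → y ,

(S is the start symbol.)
A grammar is LR(0) if no state in the canonical LR(0) collection has:
  - both a shift item (dot before a terminal) and a complete item (shift-reduce conflict), or
  - two or more complete items (reduce-reduce conflict; the accept item [S' → S .] counts as a complete item here).

Augment with S' → S and build the canonical LR(0) collection (I0 = CLOSURE({[S' → . S]}), then GOTO on every symbol after a dot until no new states appear). It has 11 states:
  I0: { [S → . n y Y], [S → . y ,], [S' → . S] }  — shift
  I1: { [S' → S .] }  — accept
  I2: { [S → n . y Y] }  — shift
  I3: { [S → y . ,] }  — shift
  I4: { [S → y , .] }  — reduce
  I5: { [S → n y . Y], [Y → . n S], [Y → . y ,] }  — shift
  I6: { [S → n y Y .] }  — reduce
  I7: { [S → . n y Y], [S → . y ,], [Y → n . S] }  — shift
  I8: { [Y → y . ,] }  — shift
  I9: { [Y → y , .] }  — reduce
  I10: { [Y → n S .] }  — reduce

Every state is either a pure shift/goto state or contains exactly one complete item and nothing to shift — no conflicts. The grammar is LR(0).

Answer: Yes, the grammar is LR(0)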